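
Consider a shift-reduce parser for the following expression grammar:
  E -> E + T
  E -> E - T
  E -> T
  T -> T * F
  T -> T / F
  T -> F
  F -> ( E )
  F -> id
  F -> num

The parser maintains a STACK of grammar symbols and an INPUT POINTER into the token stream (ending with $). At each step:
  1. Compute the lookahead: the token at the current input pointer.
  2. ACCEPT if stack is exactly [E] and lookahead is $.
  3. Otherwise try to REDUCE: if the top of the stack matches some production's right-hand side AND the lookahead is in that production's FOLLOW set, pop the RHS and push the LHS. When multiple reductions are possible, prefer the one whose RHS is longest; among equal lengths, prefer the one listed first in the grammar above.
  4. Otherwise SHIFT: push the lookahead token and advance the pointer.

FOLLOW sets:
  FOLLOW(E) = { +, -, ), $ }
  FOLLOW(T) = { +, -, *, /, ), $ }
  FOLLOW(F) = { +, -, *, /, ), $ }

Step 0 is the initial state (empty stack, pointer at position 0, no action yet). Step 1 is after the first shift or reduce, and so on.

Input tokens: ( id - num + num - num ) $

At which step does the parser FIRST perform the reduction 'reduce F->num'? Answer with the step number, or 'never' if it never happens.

Step 1: shift (. Stack=[(] ptr=1 lookahead=id remaining=[id - num + num - num ) $]
Step 2: shift id. Stack=[( id] ptr=2 lookahead=- remaining=[- num + num - num ) $]
Step 3: reduce F->id. Stack=[( F] ptr=2 lookahead=- remaining=[- num + num - num ) $]
Step 4: reduce T->F. Stack=[( T] ptr=2 lookahead=- remaining=[- num + num - num ) $]
Step 5: reduce E->T. Stack=[( E] ptr=2 lookahead=- remaining=[- num + num - num ) $]
Step 6: shift -. Stack=[( E -] ptr=3 lookahead=num remaining=[num + num - num ) $]
Step 7: shift num. Stack=[( E - num] ptr=4 lookahead=+ remaining=[+ num - num ) $]
Step 8: reduce F->num. Stack=[( E - F] ptr=4 lookahead=+ remaining=[+ num - num ) $]

Answer: 8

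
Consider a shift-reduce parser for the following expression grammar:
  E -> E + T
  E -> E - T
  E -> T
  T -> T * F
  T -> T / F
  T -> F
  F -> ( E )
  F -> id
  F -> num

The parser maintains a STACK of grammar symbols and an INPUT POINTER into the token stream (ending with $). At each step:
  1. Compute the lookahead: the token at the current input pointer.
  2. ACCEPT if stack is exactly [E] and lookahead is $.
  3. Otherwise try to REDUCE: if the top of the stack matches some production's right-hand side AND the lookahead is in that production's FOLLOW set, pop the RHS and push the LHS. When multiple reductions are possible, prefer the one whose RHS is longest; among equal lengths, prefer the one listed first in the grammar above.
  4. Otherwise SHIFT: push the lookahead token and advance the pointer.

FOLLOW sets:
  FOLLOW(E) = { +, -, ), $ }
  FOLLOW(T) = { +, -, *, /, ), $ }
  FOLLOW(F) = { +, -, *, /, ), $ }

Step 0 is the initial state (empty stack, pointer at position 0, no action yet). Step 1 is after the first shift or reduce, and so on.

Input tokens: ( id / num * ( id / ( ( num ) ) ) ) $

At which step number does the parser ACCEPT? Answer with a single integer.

Answer: 37

Derivation:
Step 1: shift (. Stack=[(] ptr=1 lookahead=id remaining=[id / num * ( id / ( ( num ) ) ) ) $]
Step 2: shift id. Stack=[( id] ptr=2 lookahead=/ remaining=[/ num * ( id / ( ( num ) ) ) ) $]
Step 3: reduce F->id. Stack=[( F] ptr=2 lookahead=/ remaining=[/ num * ( id / ( ( num ) ) ) ) $]
Step 4: reduce T->F. Stack=[( T] ptr=2 lookahead=/ remaining=[/ num * ( id / ( ( num ) ) ) ) $]
Step 5: shift /. Stack=[( T /] ptr=3 lookahead=num remaining=[num * ( id / ( ( num ) ) ) ) $]
Step 6: shift num. Stack=[( T / num] ptr=4 lookahead=* remaining=[* ( id / ( ( num ) ) ) ) $]
Step 7: reduce F->num. Stack=[( T / F] ptr=4 lookahead=* remaining=[* ( id / ( ( num ) ) ) ) $]
Step 8: reduce T->T / F. Stack=[( T] ptr=4 lookahead=* remaining=[* ( id / ( ( num ) ) ) ) $]
Step 9: shift *. Stack=[( T *] ptr=5 lookahead=( remaining=[( id / ( ( num ) ) ) ) $]
Step 10: shift (. Stack=[( T * (] ptr=6 lookahead=id remaining=[id / ( ( num ) ) ) ) $]
Step 11: shift id. Stack=[( T * ( id] ptr=7 lookahead=/ remaining=[/ ( ( num ) ) ) ) $]
Step 12: reduce F->id. Stack=[( T * ( F] ptr=7 lookahead=/ remaining=[/ ( ( num ) ) ) ) $]
Step 13: reduce T->F. Stack=[( T * ( T] ptr=7 lookahead=/ remaining=[/ ( ( num ) ) ) ) $]
Step 14: shift /. Stack=[( T * ( T /] ptr=8 lookahead=( remaining=[( ( num ) ) ) ) $]
Step 15: shift (. Stack=[( T * ( T / (] ptr=9 lookahead=( remaining=[( num ) ) ) ) $]
Step 16: shift (. Stack=[( T * ( T / ( (] ptr=10 lookahead=num remaining=[num ) ) ) ) $]
Step 17: shift num. Stack=[( T * ( T / ( ( num] ptr=11 lookahead=) remaining=[) ) ) ) $]
Step 18: reduce F->num. Stack=[( T * ( T / ( ( F] ptr=11 lookahead=) remaining=[) ) ) ) $]
Step 19: reduce T->F. Stack=[( T * ( T / ( ( T] ptr=11 lookahead=) remaining=[) ) ) ) $]
Step 20: reduce E->T. Stack=[( T * ( T / ( ( E] ptr=11 lookahead=) remaining=[) ) ) ) $]
Step 21: shift ). Stack=[( T * ( T / ( ( E )] ptr=12 lookahead=) remaining=[) ) ) $]
Step 22: reduce F->( E ). Stack=[( T * ( T / ( F] ptr=12 lookahead=) remaining=[) ) ) $]
Step 23: reduce T->F. Stack=[( T * ( T / ( T] ptr=12 lookahead=) remaining=[) ) ) $]
Step 24: reduce E->T. Stack=[( T * ( T / ( E] ptr=12 lookahead=) remaining=[) ) ) $]
Step 25: shift ). Stack=[( T * ( T / ( E )] ptr=13 lookahead=) remaining=[) ) $]
Step 26: reduce F->( E ). Stack=[( T * ( T / F] ptr=13 lookahead=) remaining=[) ) $]
Step 27: reduce T->T / F. Stack=[( T * ( T] ptr=13 lookahead=) remaining=[) ) $]
Step 28: reduce E->T. Stack=[( T * ( E] ptr=13 lookahead=) remaining=[) ) $]
Step 29: shift ). Stack=[( T * ( E )] ptr=14 lookahead=) remaining=[) $]
Step 30: reduce F->( E ). Stack=[( T * F] ptr=14 lookahead=) remaining=[) $]
Step 31: reduce T->T * F. Stack=[( T] ptr=14 lookahead=) remaining=[) $]
Step 32: reduce E->T. Stack=[( E] ptr=14 lookahead=) remaining=[) $]
Step 33: shift ). Stack=[( E )] ptr=15 lookahead=$ remaining=[$]
Step 34: reduce F->( E ). Stack=[F] ptr=15 lookahead=$ remaining=[$]
Step 35: reduce T->F. Stack=[T] ptr=15 lookahead=$ remaining=[$]
Step 36: reduce E->T. Stack=[E] ptr=15 lookahead=$ remaining=[$]
Step 37: accept. Stack=[E] ptr=15 lookahead=$ remaining=[$]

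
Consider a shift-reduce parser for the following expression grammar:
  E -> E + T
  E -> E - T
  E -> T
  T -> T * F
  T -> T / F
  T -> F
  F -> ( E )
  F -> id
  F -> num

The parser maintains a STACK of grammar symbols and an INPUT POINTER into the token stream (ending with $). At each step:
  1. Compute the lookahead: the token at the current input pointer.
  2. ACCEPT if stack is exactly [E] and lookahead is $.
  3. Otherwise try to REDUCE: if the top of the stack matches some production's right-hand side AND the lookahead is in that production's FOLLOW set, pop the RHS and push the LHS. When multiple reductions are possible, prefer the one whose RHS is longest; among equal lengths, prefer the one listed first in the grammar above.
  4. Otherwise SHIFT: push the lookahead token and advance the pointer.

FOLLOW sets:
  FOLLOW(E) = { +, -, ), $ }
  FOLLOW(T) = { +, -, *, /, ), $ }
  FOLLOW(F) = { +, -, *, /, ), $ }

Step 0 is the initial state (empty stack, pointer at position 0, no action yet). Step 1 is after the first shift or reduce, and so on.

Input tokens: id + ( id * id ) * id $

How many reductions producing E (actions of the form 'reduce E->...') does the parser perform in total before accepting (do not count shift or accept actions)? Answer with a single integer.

Answer: 3

Derivation:
Step 1: shift id. Stack=[id] ptr=1 lookahead=+ remaining=[+ ( id * id ) * id $]
Step 2: reduce F->id. Stack=[F] ptr=1 lookahead=+ remaining=[+ ( id * id ) * id $]
Step 3: reduce T->F. Stack=[T] ptr=1 lookahead=+ remaining=[+ ( id * id ) * id $]
Step 4: reduce E->T. Stack=[E] ptr=1 lookahead=+ remaining=[+ ( id * id ) * id $]
Step 5: shift +. Stack=[E +] ptr=2 lookahead=( remaining=[( id * id ) * id $]
Step 6: shift (. Stack=[E + (] ptr=3 lookahead=id remaining=[id * id ) * id $]
Step 7: shift id. Stack=[E + ( id] ptr=4 lookahead=* remaining=[* id ) * id $]
Step 8: reduce F->id. Stack=[E + ( F] ptr=4 lookahead=* remaining=[* id ) * id $]
Step 9: reduce T->F. Stack=[E + ( T] ptr=4 lookahead=* remaining=[* id ) * id $]
Step 10: shift *. Stack=[E + ( T *] ptr=5 lookahead=id remaining=[id ) * id $]
Step 11: shift id. Stack=[E + ( T * id] ptr=6 lookahead=) remaining=[) * id $]
Step 12: reduce F->id. Stack=[E + ( T * F] ptr=6 lookahead=) remaining=[) * id $]
Step 13: reduce T->T * F. Stack=[E + ( T] ptr=6 lookahead=) remaining=[) * id $]
Step 14: reduce E->T. Stack=[E + ( E] ptr=6 lookahead=) remaining=[) * id $]
Step 15: shift ). Stack=[E + ( E )] ptr=7 lookahead=* remaining=[* id $]
Step 16: reduce F->( E ). Stack=[E + F] ptr=7 lookahead=* remaining=[* id $]
Step 17: reduce T->F. Stack=[E + T] ptr=7 lookahead=* remaining=[* id $]
Step 18: shift *. Stack=[E + T *] ptr=8 lookahead=id remaining=[id $]
Step 19: shift id. Stack=[E + T * id] ptr=9 lookahead=$ remaining=[$]
Step 20: reduce F->id. Stack=[E + T * F] ptr=9 lookahead=$ remaining=[$]
Step 21: reduce T->T * F. Stack=[E + T] ptr=9 lookahead=$ remaining=[$]
Step 22: reduce E->E + T. Stack=[E] ptr=9 lookahead=$ remaining=[$]
Step 23: accept. Stack=[E] ptr=9 lookahead=$ remaining=[$]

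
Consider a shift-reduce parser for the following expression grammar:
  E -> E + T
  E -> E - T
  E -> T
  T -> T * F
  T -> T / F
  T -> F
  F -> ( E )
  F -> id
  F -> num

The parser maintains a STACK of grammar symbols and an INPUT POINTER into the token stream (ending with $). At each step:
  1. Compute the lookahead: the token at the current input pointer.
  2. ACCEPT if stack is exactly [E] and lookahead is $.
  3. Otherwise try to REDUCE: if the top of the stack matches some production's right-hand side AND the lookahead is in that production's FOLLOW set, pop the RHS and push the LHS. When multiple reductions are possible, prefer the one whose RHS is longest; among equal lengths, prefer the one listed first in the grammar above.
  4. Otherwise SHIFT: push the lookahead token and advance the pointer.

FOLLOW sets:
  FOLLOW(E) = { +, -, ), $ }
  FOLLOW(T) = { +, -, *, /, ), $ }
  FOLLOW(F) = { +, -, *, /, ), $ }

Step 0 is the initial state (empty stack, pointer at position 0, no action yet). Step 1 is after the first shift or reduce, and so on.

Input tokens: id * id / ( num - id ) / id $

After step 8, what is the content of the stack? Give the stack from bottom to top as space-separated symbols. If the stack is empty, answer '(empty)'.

Step 1: shift id. Stack=[id] ptr=1 lookahead=* remaining=[* id / ( num - id ) / id $]
Step 2: reduce F->id. Stack=[F] ptr=1 lookahead=* remaining=[* id / ( num - id ) / id $]
Step 3: reduce T->F. Stack=[T] ptr=1 lookahead=* remaining=[* id / ( num - id ) / id $]
Step 4: shift *. Stack=[T *] ptr=2 lookahead=id remaining=[id / ( num - id ) / id $]
Step 5: shift id. Stack=[T * id] ptr=3 lookahead=/ remaining=[/ ( num - id ) / id $]
Step 6: reduce F->id. Stack=[T * F] ptr=3 lookahead=/ remaining=[/ ( num - id ) / id $]
Step 7: reduce T->T * F. Stack=[T] ptr=3 lookahead=/ remaining=[/ ( num - id ) / id $]
Step 8: shift /. Stack=[T /] ptr=4 lookahead=( remaining=[( num - id ) / id $]

Answer: T /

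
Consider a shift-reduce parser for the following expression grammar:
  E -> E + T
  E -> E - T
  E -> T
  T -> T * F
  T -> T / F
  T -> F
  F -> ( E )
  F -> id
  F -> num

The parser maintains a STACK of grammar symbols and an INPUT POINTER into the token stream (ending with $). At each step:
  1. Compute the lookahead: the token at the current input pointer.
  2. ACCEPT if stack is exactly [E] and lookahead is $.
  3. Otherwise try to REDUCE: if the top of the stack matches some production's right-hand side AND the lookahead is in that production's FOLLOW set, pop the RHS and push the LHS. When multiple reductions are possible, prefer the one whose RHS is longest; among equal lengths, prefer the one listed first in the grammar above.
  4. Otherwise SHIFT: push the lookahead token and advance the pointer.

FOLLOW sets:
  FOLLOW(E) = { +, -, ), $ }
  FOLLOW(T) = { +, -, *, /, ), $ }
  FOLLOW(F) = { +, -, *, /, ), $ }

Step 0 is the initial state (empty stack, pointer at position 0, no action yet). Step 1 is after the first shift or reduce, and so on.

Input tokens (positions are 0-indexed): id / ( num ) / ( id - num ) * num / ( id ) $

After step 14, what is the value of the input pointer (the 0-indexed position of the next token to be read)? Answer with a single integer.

Answer: 7

Derivation:
Step 1: shift id. Stack=[id] ptr=1 lookahead=/ remaining=[/ ( num ) / ( id - num ) * num / ( id ) $]
Step 2: reduce F->id. Stack=[F] ptr=1 lookahead=/ remaining=[/ ( num ) / ( id - num ) * num / ( id ) $]
Step 3: reduce T->F. Stack=[T] ptr=1 lookahead=/ remaining=[/ ( num ) / ( id - num ) * num / ( id ) $]
Step 4: shift /. Stack=[T /] ptr=2 lookahead=( remaining=[( num ) / ( id - num ) * num / ( id ) $]
Step 5: shift (. Stack=[T / (] ptr=3 lookahead=num remaining=[num ) / ( id - num ) * num / ( id ) $]
Step 6: shift num. Stack=[T / ( num] ptr=4 lookahead=) remaining=[) / ( id - num ) * num / ( id ) $]
Step 7: reduce F->num. Stack=[T / ( F] ptr=4 lookahead=) remaining=[) / ( id - num ) * num / ( id ) $]
Step 8: reduce T->F. Stack=[T / ( T] ptr=4 lookahead=) remaining=[) / ( id - num ) * num / ( id ) $]
Step 9: reduce E->T. Stack=[T / ( E] ptr=4 lookahead=) remaining=[) / ( id - num ) * num / ( id ) $]
Step 10: shift ). Stack=[T / ( E )] ptr=5 lookahead=/ remaining=[/ ( id - num ) * num / ( id ) $]
Step 11: reduce F->( E ). Stack=[T / F] ptr=5 lookahead=/ remaining=[/ ( id - num ) * num / ( id ) $]
Step 12: reduce T->T / F. Stack=[T] ptr=5 lookahead=/ remaining=[/ ( id - num ) * num / ( id ) $]
Step 13: shift /. Stack=[T /] ptr=6 lookahead=( remaining=[( id - num ) * num / ( id ) $]
Step 14: shift (. Stack=[T / (] ptr=7 lookahead=id remaining=[id - num ) * num / ( id ) $]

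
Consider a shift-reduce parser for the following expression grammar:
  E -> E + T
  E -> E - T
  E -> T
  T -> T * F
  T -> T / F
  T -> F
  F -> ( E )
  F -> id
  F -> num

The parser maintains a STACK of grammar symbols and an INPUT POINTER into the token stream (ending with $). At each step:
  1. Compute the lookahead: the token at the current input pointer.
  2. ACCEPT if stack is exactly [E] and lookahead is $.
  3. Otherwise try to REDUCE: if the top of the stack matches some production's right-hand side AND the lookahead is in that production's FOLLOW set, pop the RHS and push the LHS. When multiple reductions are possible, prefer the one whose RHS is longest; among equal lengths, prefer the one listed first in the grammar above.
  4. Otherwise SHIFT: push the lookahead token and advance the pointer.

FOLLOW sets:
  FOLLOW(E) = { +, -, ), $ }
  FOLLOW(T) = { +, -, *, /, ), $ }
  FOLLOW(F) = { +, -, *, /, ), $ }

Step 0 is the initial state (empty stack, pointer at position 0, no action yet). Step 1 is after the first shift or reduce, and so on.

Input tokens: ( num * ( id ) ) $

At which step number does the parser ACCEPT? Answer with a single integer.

Step 1: shift (. Stack=[(] ptr=1 lookahead=num remaining=[num * ( id ) ) $]
Step 2: shift num. Stack=[( num] ptr=2 lookahead=* remaining=[* ( id ) ) $]
Step 3: reduce F->num. Stack=[( F] ptr=2 lookahead=* remaining=[* ( id ) ) $]
Step 4: reduce T->F. Stack=[( T] ptr=2 lookahead=* remaining=[* ( id ) ) $]
Step 5: shift *. Stack=[( T *] ptr=3 lookahead=( remaining=[( id ) ) $]
Step 6: shift (. Stack=[( T * (] ptr=4 lookahead=id remaining=[id ) ) $]
Step 7: shift id. Stack=[( T * ( id] ptr=5 lookahead=) remaining=[) ) $]
Step 8: reduce F->id. Stack=[( T * ( F] ptr=5 lookahead=) remaining=[) ) $]
Step 9: reduce T->F. Stack=[( T * ( T] ptr=5 lookahead=) remaining=[) ) $]
Step 10: reduce E->T. Stack=[( T * ( E] ptr=5 lookahead=) remaining=[) ) $]
Step 11: shift ). Stack=[( T * ( E )] ptr=6 lookahead=) remaining=[) $]
Step 12: reduce F->( E ). Stack=[( T * F] ptr=6 lookahead=) remaining=[) $]
Step 13: reduce T->T * F. Stack=[( T] ptr=6 lookahead=) remaining=[) $]
Step 14: reduce E->T. Stack=[( E] ptr=6 lookahead=) remaining=[) $]
Step 15: shift ). Stack=[( E )] ptr=7 lookahead=$ remaining=[$]
Step 16: reduce F->( E ). Stack=[F] ptr=7 lookahead=$ remaining=[$]
Step 17: reduce T->F. Stack=[T] ptr=7 lookahead=$ remaining=[$]
Step 18: reduce E->T. Stack=[E] ptr=7 lookahead=$ remaining=[$]
Step 19: accept. Stack=[E] ptr=7 lookahead=$ remaining=[$]

Answer: 19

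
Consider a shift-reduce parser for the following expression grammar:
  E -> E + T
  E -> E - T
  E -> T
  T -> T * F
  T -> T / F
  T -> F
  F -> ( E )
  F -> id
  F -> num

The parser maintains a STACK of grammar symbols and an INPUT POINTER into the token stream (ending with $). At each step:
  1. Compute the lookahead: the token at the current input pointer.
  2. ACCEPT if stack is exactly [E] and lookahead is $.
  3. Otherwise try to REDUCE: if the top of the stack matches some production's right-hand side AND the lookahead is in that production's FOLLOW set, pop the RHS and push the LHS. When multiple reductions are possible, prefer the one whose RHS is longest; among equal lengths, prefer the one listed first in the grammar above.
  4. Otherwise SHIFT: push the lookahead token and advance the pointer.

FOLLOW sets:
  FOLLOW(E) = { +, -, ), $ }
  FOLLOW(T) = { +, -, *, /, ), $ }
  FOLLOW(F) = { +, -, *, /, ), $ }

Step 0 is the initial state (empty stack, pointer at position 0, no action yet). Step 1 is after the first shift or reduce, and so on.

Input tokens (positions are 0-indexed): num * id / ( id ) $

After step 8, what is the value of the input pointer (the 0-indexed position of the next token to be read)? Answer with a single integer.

Step 1: shift num. Stack=[num] ptr=1 lookahead=* remaining=[* id / ( id ) $]
Step 2: reduce F->num. Stack=[F] ptr=1 lookahead=* remaining=[* id / ( id ) $]
Step 3: reduce T->F. Stack=[T] ptr=1 lookahead=* remaining=[* id / ( id ) $]
Step 4: shift *. Stack=[T *] ptr=2 lookahead=id remaining=[id / ( id ) $]
Step 5: shift id. Stack=[T * id] ptr=3 lookahead=/ remaining=[/ ( id ) $]
Step 6: reduce F->id. Stack=[T * F] ptr=3 lookahead=/ remaining=[/ ( id ) $]
Step 7: reduce T->T * F. Stack=[T] ptr=3 lookahead=/ remaining=[/ ( id ) $]
Step 8: shift /. Stack=[T /] ptr=4 lookahead=( remaining=[( id ) $]

Answer: 4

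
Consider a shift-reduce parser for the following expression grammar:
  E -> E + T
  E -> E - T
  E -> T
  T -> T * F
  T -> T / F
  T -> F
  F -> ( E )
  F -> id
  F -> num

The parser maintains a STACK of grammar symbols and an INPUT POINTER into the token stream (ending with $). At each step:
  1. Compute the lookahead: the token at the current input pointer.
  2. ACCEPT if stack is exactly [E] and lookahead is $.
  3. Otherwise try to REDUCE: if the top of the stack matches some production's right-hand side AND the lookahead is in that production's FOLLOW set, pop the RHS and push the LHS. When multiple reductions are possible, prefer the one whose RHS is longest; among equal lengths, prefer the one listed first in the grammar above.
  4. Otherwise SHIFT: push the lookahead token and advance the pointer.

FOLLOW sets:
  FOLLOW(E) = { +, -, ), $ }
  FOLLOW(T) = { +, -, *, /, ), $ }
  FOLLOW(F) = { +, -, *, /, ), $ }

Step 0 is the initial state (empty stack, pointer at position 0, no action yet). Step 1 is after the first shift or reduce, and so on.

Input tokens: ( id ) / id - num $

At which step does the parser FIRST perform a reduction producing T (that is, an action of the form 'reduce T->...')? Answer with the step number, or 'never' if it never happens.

Answer: 4

Derivation:
Step 1: shift (. Stack=[(] ptr=1 lookahead=id remaining=[id ) / id - num $]
Step 2: shift id. Stack=[( id] ptr=2 lookahead=) remaining=[) / id - num $]
Step 3: reduce F->id. Stack=[( F] ptr=2 lookahead=) remaining=[) / id - num $]
Step 4: reduce T->F. Stack=[( T] ptr=2 lookahead=) remaining=[) / id - num $]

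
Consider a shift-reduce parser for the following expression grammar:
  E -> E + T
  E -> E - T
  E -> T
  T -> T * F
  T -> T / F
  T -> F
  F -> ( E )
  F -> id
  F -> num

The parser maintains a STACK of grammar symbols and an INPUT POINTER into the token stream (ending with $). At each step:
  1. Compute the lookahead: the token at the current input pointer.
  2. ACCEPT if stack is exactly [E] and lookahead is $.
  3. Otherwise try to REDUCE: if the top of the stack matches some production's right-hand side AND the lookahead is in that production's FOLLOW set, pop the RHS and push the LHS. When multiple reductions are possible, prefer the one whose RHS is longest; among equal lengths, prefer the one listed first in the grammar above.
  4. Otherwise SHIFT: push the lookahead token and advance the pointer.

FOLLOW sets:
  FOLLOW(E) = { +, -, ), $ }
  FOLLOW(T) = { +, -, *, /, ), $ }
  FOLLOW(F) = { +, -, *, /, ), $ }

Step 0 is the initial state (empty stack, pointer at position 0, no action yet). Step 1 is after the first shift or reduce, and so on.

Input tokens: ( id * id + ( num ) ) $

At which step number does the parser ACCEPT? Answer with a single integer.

Answer: 24

Derivation:
Step 1: shift (. Stack=[(] ptr=1 lookahead=id remaining=[id * id + ( num ) ) $]
Step 2: shift id. Stack=[( id] ptr=2 lookahead=* remaining=[* id + ( num ) ) $]
Step 3: reduce F->id. Stack=[( F] ptr=2 lookahead=* remaining=[* id + ( num ) ) $]
Step 4: reduce T->F. Stack=[( T] ptr=2 lookahead=* remaining=[* id + ( num ) ) $]
Step 5: shift *. Stack=[( T *] ptr=3 lookahead=id remaining=[id + ( num ) ) $]
Step 6: shift id. Stack=[( T * id] ptr=4 lookahead=+ remaining=[+ ( num ) ) $]
Step 7: reduce F->id. Stack=[( T * F] ptr=4 lookahead=+ remaining=[+ ( num ) ) $]
Step 8: reduce T->T * F. Stack=[( T] ptr=4 lookahead=+ remaining=[+ ( num ) ) $]
Step 9: reduce E->T. Stack=[( E] ptr=4 lookahead=+ remaining=[+ ( num ) ) $]
Step 10: shift +. Stack=[( E +] ptr=5 lookahead=( remaining=[( num ) ) $]
Step 11: shift (. Stack=[( E + (] ptr=6 lookahead=num remaining=[num ) ) $]
Step 12: shift num. Stack=[( E + ( num] ptr=7 lookahead=) remaining=[) ) $]
Step 13: reduce F->num. Stack=[( E + ( F] ptr=7 lookahead=) remaining=[) ) $]
Step 14: reduce T->F. Stack=[( E + ( T] ptr=7 lookahead=) remaining=[) ) $]
Step 15: reduce E->T. Stack=[( E + ( E] ptr=7 lookahead=) remaining=[) ) $]
Step 16: shift ). Stack=[( E + ( E )] ptr=8 lookahead=) remaining=[) $]
Step 17: reduce F->( E ). Stack=[( E + F] ptr=8 lookahead=) remaining=[) $]
Step 18: reduce T->F. Stack=[( E + T] ptr=8 lookahead=) remaining=[) $]
Step 19: reduce E->E + T. Stack=[( E] ptr=8 lookahead=) remaining=[) $]
Step 20: shift ). Stack=[( E )] ptr=9 lookahead=$ remaining=[$]
Step 21: reduce F->( E ). Stack=[F] ptr=9 lookahead=$ remaining=[$]
Step 22: reduce T->F. Stack=[T] ptr=9 lookahead=$ remaining=[$]
Step 23: reduce E->T. Stack=[E] ptr=9 lookahead=$ remaining=[$]
Step 24: accept. Stack=[E] ptr=9 lookahead=$ remaining=[$]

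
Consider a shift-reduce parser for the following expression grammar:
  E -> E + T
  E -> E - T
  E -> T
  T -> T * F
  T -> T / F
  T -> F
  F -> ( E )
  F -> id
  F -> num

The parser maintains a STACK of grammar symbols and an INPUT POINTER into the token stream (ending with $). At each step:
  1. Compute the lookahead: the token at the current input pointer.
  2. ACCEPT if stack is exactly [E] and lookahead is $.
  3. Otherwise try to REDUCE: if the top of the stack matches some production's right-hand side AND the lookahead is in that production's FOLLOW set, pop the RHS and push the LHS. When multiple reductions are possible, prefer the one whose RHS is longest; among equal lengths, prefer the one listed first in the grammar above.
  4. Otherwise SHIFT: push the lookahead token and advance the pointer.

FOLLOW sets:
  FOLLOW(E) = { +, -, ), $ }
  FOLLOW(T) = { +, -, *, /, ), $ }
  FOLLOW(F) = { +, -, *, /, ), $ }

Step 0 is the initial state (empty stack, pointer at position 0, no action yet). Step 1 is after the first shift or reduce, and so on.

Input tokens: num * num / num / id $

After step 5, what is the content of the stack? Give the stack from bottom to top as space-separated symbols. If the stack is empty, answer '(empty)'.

Answer: T * num

Derivation:
Step 1: shift num. Stack=[num] ptr=1 lookahead=* remaining=[* num / num / id $]
Step 2: reduce F->num. Stack=[F] ptr=1 lookahead=* remaining=[* num / num / id $]
Step 3: reduce T->F. Stack=[T] ptr=1 lookahead=* remaining=[* num / num / id $]
Step 4: shift *. Stack=[T *] ptr=2 lookahead=num remaining=[num / num / id $]
Step 5: shift num. Stack=[T * num] ptr=3 lookahead=/ remaining=[/ num / id $]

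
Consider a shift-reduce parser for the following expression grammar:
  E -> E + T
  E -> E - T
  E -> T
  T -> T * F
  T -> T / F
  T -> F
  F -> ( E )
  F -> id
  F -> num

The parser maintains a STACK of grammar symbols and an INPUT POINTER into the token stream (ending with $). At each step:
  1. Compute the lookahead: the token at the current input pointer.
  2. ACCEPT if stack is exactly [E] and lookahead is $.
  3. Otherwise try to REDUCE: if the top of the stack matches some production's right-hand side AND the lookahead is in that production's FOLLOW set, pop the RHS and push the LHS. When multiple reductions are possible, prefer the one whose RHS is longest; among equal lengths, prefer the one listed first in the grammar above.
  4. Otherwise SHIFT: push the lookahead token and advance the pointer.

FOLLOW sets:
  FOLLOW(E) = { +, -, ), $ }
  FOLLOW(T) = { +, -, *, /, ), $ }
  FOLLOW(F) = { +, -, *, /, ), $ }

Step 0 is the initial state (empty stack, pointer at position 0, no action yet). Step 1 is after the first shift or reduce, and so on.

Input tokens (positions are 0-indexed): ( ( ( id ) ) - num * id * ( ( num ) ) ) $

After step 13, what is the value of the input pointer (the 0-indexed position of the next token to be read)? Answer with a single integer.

Step 1: shift (. Stack=[(] ptr=1 lookahead=( remaining=[( ( id ) ) - num * id * ( ( num ) ) ) $]
Step 2: shift (. Stack=[( (] ptr=2 lookahead=( remaining=[( id ) ) - num * id * ( ( num ) ) ) $]
Step 3: shift (. Stack=[( ( (] ptr=3 lookahead=id remaining=[id ) ) - num * id * ( ( num ) ) ) $]
Step 4: shift id. Stack=[( ( ( id] ptr=4 lookahead=) remaining=[) ) - num * id * ( ( num ) ) ) $]
Step 5: reduce F->id. Stack=[( ( ( F] ptr=4 lookahead=) remaining=[) ) - num * id * ( ( num ) ) ) $]
Step 6: reduce T->F. Stack=[( ( ( T] ptr=4 lookahead=) remaining=[) ) - num * id * ( ( num ) ) ) $]
Step 7: reduce E->T. Stack=[( ( ( E] ptr=4 lookahead=) remaining=[) ) - num * id * ( ( num ) ) ) $]
Step 8: shift ). Stack=[( ( ( E )] ptr=5 lookahead=) remaining=[) - num * id * ( ( num ) ) ) $]
Step 9: reduce F->( E ). Stack=[( ( F] ptr=5 lookahead=) remaining=[) - num * id * ( ( num ) ) ) $]
Step 10: reduce T->F. Stack=[( ( T] ptr=5 lookahead=) remaining=[) - num * id * ( ( num ) ) ) $]
Step 11: reduce E->T. Stack=[( ( E] ptr=5 lookahead=) remaining=[) - num * id * ( ( num ) ) ) $]
Step 12: shift ). Stack=[( ( E )] ptr=6 lookahead=- remaining=[- num * id * ( ( num ) ) ) $]
Step 13: reduce F->( E ). Stack=[( F] ptr=6 lookahead=- remaining=[- num * id * ( ( num ) ) ) $]

Answer: 6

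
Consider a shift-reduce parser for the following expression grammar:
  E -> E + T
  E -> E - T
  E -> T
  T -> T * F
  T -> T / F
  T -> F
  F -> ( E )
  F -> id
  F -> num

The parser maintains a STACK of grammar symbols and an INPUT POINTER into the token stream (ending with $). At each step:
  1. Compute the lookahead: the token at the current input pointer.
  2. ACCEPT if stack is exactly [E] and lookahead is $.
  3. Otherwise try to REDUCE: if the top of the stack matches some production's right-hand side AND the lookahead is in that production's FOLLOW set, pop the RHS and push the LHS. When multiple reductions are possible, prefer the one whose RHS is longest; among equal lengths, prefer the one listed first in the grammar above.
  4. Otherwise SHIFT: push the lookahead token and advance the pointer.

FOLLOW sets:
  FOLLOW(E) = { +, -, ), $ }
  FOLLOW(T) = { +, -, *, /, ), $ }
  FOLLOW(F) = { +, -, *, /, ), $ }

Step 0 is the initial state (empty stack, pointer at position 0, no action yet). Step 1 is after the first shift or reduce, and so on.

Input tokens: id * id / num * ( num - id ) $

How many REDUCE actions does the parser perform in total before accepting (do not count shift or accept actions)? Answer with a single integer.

Answer: 15

Derivation:
Step 1: shift id. Stack=[id] ptr=1 lookahead=* remaining=[* id / num * ( num - id ) $]
Step 2: reduce F->id. Stack=[F] ptr=1 lookahead=* remaining=[* id / num * ( num - id ) $]
Step 3: reduce T->F. Stack=[T] ptr=1 lookahead=* remaining=[* id / num * ( num - id ) $]
Step 4: shift *. Stack=[T *] ptr=2 lookahead=id remaining=[id / num * ( num - id ) $]
Step 5: shift id. Stack=[T * id] ptr=3 lookahead=/ remaining=[/ num * ( num - id ) $]
Step 6: reduce F->id. Stack=[T * F] ptr=3 lookahead=/ remaining=[/ num * ( num - id ) $]
Step 7: reduce T->T * F. Stack=[T] ptr=3 lookahead=/ remaining=[/ num * ( num - id ) $]
Step 8: shift /. Stack=[T /] ptr=4 lookahead=num remaining=[num * ( num - id ) $]
Step 9: shift num. Stack=[T / num] ptr=5 lookahead=* remaining=[* ( num - id ) $]
Step 10: reduce F->num. Stack=[T / F] ptr=5 lookahead=* remaining=[* ( num - id ) $]
Step 11: reduce T->T / F. Stack=[T] ptr=5 lookahead=* remaining=[* ( num - id ) $]
Step 12: shift *. Stack=[T *] ptr=6 lookahead=( remaining=[( num - id ) $]
Step 13: shift (. Stack=[T * (] ptr=7 lookahead=num remaining=[num - id ) $]
Step 14: shift num. Stack=[T * ( num] ptr=8 lookahead=- remaining=[- id ) $]
Step 15: reduce F->num. Stack=[T * ( F] ptr=8 lookahead=- remaining=[- id ) $]
Step 16: reduce T->F. Stack=[T * ( T] ptr=8 lookahead=- remaining=[- id ) $]
Step 17: reduce E->T. Stack=[T * ( E] ptr=8 lookahead=- remaining=[- id ) $]
Step 18: shift -. Stack=[T * ( E -] ptr=9 lookahead=id remaining=[id ) $]
Step 19: shift id. Stack=[T * ( E - id] ptr=10 lookahead=) remaining=[) $]
Step 20: reduce F->id. Stack=[T * ( E - F] ptr=10 lookahead=) remaining=[) $]
Step 21: reduce T->F. Stack=[T * ( E - T] ptr=10 lookahead=) remaining=[) $]
Step 22: reduce E->E - T. Stack=[T * ( E] ptr=10 lookahead=) remaining=[) $]
Step 23: shift ). Stack=[T * ( E )] ptr=11 lookahead=$ remaining=[$]
Step 24: reduce F->( E ). Stack=[T * F] ptr=11 lookahead=$ remaining=[$]
Step 25: reduce T->T * F. Stack=[T] ptr=11 lookahead=$ remaining=[$]
Step 26: reduce E->T. Stack=[E] ptr=11 lookahead=$ remaining=[$]
Step 27: accept. Stack=[E] ptr=11 lookahead=$ remaining=[$]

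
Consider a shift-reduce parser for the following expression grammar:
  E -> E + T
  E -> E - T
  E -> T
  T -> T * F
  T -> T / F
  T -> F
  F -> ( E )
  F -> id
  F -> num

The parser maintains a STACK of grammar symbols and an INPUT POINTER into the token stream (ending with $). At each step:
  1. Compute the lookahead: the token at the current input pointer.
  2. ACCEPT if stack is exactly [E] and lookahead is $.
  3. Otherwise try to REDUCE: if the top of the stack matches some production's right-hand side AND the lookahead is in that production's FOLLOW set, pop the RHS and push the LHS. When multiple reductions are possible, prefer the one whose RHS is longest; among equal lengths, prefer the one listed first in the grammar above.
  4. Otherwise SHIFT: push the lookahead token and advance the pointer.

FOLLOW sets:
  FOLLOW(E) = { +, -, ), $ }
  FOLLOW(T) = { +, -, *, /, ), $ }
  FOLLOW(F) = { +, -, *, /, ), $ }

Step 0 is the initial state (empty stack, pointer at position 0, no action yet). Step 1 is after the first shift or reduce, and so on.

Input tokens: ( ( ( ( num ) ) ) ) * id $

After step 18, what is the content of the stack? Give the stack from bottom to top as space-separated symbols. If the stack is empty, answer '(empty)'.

Step 1: shift (. Stack=[(] ptr=1 lookahead=( remaining=[( ( ( num ) ) ) ) * id $]
Step 2: shift (. Stack=[( (] ptr=2 lookahead=( remaining=[( ( num ) ) ) ) * id $]
Step 3: shift (. Stack=[( ( (] ptr=3 lookahead=( remaining=[( num ) ) ) ) * id $]
Step 4: shift (. Stack=[( ( ( (] ptr=4 lookahead=num remaining=[num ) ) ) ) * id $]
Step 5: shift num. Stack=[( ( ( ( num] ptr=5 lookahead=) remaining=[) ) ) ) * id $]
Step 6: reduce F->num. Stack=[( ( ( ( F] ptr=5 lookahead=) remaining=[) ) ) ) * id $]
Step 7: reduce T->F. Stack=[( ( ( ( T] ptr=5 lookahead=) remaining=[) ) ) ) * id $]
Step 8: reduce E->T. Stack=[( ( ( ( E] ptr=5 lookahead=) remaining=[) ) ) ) * id $]
Step 9: shift ). Stack=[( ( ( ( E )] ptr=6 lookahead=) remaining=[) ) ) * id $]
Step 10: reduce F->( E ). Stack=[( ( ( F] ptr=6 lookahead=) remaining=[) ) ) * id $]
Step 11: reduce T->F. Stack=[( ( ( T] ptr=6 lookahead=) remaining=[) ) ) * id $]
Step 12: reduce E->T. Stack=[( ( ( E] ptr=6 lookahead=) remaining=[) ) ) * id $]
Step 13: shift ). Stack=[( ( ( E )] ptr=7 lookahead=) remaining=[) ) * id $]
Step 14: reduce F->( E ). Stack=[( ( F] ptr=7 lookahead=) remaining=[) ) * id $]
Step 15: reduce T->F. Stack=[( ( T] ptr=7 lookahead=) remaining=[) ) * id $]
Step 16: reduce E->T. Stack=[( ( E] ptr=7 lookahead=) remaining=[) ) * id $]
Step 17: shift ). Stack=[( ( E )] ptr=8 lookahead=) remaining=[) * id $]
Step 18: reduce F->( E ). Stack=[( F] ptr=8 lookahead=) remaining=[) * id $]

Answer: ( F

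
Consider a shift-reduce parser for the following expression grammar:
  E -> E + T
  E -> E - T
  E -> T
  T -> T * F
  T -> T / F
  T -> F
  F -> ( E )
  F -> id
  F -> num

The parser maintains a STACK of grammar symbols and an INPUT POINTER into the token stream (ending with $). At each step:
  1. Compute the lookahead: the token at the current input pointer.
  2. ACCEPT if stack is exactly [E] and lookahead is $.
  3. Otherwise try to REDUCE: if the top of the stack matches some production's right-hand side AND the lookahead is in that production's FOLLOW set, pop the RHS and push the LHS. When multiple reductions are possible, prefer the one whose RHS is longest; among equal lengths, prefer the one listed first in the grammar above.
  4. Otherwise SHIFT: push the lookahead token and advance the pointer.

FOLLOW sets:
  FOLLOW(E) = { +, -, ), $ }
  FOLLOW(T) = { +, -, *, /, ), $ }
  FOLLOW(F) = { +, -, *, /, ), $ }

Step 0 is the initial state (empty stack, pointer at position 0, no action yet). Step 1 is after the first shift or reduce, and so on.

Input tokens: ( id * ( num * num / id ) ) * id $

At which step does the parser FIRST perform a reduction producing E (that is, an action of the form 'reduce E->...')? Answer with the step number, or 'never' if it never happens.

Step 1: shift (. Stack=[(] ptr=1 lookahead=id remaining=[id * ( num * num / id ) ) * id $]
Step 2: shift id. Stack=[( id] ptr=2 lookahead=* remaining=[* ( num * num / id ) ) * id $]
Step 3: reduce F->id. Stack=[( F] ptr=2 lookahead=* remaining=[* ( num * num / id ) ) * id $]
Step 4: reduce T->F. Stack=[( T] ptr=2 lookahead=* remaining=[* ( num * num / id ) ) * id $]
Step 5: shift *. Stack=[( T *] ptr=3 lookahead=( remaining=[( num * num / id ) ) * id $]
Step 6: shift (. Stack=[( T * (] ptr=4 lookahead=num remaining=[num * num / id ) ) * id $]
Step 7: shift num. Stack=[( T * ( num] ptr=5 lookahead=* remaining=[* num / id ) ) * id $]
Step 8: reduce F->num. Stack=[( T * ( F] ptr=5 lookahead=* remaining=[* num / id ) ) * id $]
Step 9: reduce T->F. Stack=[( T * ( T] ptr=5 lookahead=* remaining=[* num / id ) ) * id $]
Step 10: shift *. Stack=[( T * ( T *] ptr=6 lookahead=num remaining=[num / id ) ) * id $]
Step 11: shift num. Stack=[( T * ( T * num] ptr=7 lookahead=/ remaining=[/ id ) ) * id $]
Step 12: reduce F->num. Stack=[( T * ( T * F] ptr=7 lookahead=/ remaining=[/ id ) ) * id $]
Step 13: reduce T->T * F. Stack=[( T * ( T] ptr=7 lookahead=/ remaining=[/ id ) ) * id $]
Step 14: shift /. Stack=[( T * ( T /] ptr=8 lookahead=id remaining=[id ) ) * id $]
Step 15: shift id. Stack=[( T * ( T / id] ptr=9 lookahead=) remaining=[) ) * id $]
Step 16: reduce F->id. Stack=[( T * ( T / F] ptr=9 lookahead=) remaining=[) ) * id $]
Step 17: reduce T->T / F. Stack=[( T * ( T] ptr=9 lookahead=) remaining=[) ) * id $]
Step 18: reduce E->T. Stack=[( T * ( E] ptr=9 lookahead=) remaining=[) ) * id $]

Answer: 18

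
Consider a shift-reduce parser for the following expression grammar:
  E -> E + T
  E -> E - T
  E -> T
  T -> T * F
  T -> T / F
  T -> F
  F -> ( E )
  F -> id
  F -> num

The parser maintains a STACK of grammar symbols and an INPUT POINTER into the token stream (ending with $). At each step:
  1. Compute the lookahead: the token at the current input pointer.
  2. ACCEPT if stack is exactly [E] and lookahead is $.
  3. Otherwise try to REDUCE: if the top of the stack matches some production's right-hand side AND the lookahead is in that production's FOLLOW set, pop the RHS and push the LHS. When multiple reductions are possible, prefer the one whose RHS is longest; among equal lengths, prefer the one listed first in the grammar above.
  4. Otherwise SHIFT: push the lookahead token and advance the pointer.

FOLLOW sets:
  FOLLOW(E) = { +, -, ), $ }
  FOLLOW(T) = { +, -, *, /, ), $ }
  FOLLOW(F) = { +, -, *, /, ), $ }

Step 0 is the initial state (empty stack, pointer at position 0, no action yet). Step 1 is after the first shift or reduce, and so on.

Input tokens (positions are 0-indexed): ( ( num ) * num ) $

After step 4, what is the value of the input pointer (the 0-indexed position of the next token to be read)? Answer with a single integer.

Answer: 3

Derivation:
Step 1: shift (. Stack=[(] ptr=1 lookahead=( remaining=[( num ) * num ) $]
Step 2: shift (. Stack=[( (] ptr=2 lookahead=num remaining=[num ) * num ) $]
Step 3: shift num. Stack=[( ( num] ptr=3 lookahead=) remaining=[) * num ) $]
Step 4: reduce F->num. Stack=[( ( F] ptr=3 lookahead=) remaining=[) * num ) $]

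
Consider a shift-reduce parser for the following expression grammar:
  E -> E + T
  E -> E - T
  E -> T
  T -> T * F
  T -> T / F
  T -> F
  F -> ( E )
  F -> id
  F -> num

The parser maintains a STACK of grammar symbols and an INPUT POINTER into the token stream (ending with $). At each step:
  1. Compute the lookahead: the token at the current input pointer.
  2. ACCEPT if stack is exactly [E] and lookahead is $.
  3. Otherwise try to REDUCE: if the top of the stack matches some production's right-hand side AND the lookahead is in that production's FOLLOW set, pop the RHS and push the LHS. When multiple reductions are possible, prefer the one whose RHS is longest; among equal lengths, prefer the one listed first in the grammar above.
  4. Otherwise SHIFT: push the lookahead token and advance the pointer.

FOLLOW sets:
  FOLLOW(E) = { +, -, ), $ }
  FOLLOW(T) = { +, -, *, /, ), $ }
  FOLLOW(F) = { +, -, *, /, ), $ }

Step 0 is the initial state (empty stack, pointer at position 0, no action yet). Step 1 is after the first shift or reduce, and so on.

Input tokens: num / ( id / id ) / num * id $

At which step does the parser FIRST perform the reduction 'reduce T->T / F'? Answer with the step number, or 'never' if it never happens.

Step 1: shift num. Stack=[num] ptr=1 lookahead=/ remaining=[/ ( id / id ) / num * id $]
Step 2: reduce F->num. Stack=[F] ptr=1 lookahead=/ remaining=[/ ( id / id ) / num * id $]
Step 3: reduce T->F. Stack=[T] ptr=1 lookahead=/ remaining=[/ ( id / id ) / num * id $]
Step 4: shift /. Stack=[T /] ptr=2 lookahead=( remaining=[( id / id ) / num * id $]
Step 5: shift (. Stack=[T / (] ptr=3 lookahead=id remaining=[id / id ) / num * id $]
Step 6: shift id. Stack=[T / ( id] ptr=4 lookahead=/ remaining=[/ id ) / num * id $]
Step 7: reduce F->id. Stack=[T / ( F] ptr=4 lookahead=/ remaining=[/ id ) / num * id $]
Step 8: reduce T->F. Stack=[T / ( T] ptr=4 lookahead=/ remaining=[/ id ) / num * id $]
Step 9: shift /. Stack=[T / ( T /] ptr=5 lookahead=id remaining=[id ) / num * id $]
Step 10: shift id. Stack=[T / ( T / id] ptr=6 lookahead=) remaining=[) / num * id $]
Step 11: reduce F->id. Stack=[T / ( T / F] ptr=6 lookahead=) remaining=[) / num * id $]
Step 12: reduce T->T / F. Stack=[T / ( T] ptr=6 lookahead=) remaining=[) / num * id $]

Answer: 12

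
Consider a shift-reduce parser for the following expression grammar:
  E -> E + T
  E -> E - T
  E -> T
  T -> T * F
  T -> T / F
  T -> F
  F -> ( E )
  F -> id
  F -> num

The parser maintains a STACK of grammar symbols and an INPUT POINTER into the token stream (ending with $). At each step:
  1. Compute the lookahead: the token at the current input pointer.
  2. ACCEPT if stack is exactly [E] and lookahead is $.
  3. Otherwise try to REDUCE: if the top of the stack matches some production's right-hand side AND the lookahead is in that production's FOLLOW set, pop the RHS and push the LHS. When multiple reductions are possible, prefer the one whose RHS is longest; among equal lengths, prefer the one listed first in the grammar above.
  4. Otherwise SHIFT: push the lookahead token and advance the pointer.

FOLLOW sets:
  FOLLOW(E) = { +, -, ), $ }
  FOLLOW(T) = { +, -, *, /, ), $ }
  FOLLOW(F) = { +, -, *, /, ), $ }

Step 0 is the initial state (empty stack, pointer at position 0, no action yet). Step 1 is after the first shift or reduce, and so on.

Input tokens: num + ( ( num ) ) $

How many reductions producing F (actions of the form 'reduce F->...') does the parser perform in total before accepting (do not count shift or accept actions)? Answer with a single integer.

Step 1: shift num. Stack=[num] ptr=1 lookahead=+ remaining=[+ ( ( num ) ) $]
Step 2: reduce F->num. Stack=[F] ptr=1 lookahead=+ remaining=[+ ( ( num ) ) $]
Step 3: reduce T->F. Stack=[T] ptr=1 lookahead=+ remaining=[+ ( ( num ) ) $]
Step 4: reduce E->T. Stack=[E] ptr=1 lookahead=+ remaining=[+ ( ( num ) ) $]
Step 5: shift +. Stack=[E +] ptr=2 lookahead=( remaining=[( ( num ) ) $]
Step 6: shift (. Stack=[E + (] ptr=3 lookahead=( remaining=[( num ) ) $]
Step 7: shift (. Stack=[E + ( (] ptr=4 lookahead=num remaining=[num ) ) $]
Step 8: shift num. Stack=[E + ( ( num] ptr=5 lookahead=) remaining=[) ) $]
Step 9: reduce F->num. Stack=[E + ( ( F] ptr=5 lookahead=) remaining=[) ) $]
Step 10: reduce T->F. Stack=[E + ( ( T] ptr=5 lookahead=) remaining=[) ) $]
Step 11: reduce E->T. Stack=[E + ( ( E] ptr=5 lookahead=) remaining=[) ) $]
Step 12: shift ). Stack=[E + ( ( E )] ptr=6 lookahead=) remaining=[) $]
Step 13: reduce F->( E ). Stack=[E + ( F] ptr=6 lookahead=) remaining=[) $]
Step 14: reduce T->F. Stack=[E + ( T] ptr=6 lookahead=) remaining=[) $]
Step 15: reduce E->T. Stack=[E + ( E] ptr=6 lookahead=) remaining=[) $]
Step 16: shift ). Stack=[E + ( E )] ptr=7 lookahead=$ remaining=[$]
Step 17: reduce F->( E ). Stack=[E + F] ptr=7 lookahead=$ remaining=[$]
Step 18: reduce T->F. Stack=[E + T] ptr=7 lookahead=$ remaining=[$]
Step 19: reduce E->E + T. Stack=[E] ptr=7 lookahead=$ remaining=[$]
Step 20: accept. Stack=[E] ptr=7 lookahead=$ remaining=[$]

Answer: 4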